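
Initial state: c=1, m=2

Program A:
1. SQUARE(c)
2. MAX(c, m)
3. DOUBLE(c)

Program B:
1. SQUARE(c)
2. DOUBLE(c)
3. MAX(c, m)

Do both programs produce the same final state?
No

Program A final state: c=4, m=2
Program B final state: c=2, m=2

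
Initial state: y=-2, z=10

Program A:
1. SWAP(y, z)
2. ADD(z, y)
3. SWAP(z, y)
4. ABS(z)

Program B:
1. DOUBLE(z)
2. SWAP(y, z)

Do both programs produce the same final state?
No

Program A final state: y=8, z=10
Program B final state: y=20, z=-2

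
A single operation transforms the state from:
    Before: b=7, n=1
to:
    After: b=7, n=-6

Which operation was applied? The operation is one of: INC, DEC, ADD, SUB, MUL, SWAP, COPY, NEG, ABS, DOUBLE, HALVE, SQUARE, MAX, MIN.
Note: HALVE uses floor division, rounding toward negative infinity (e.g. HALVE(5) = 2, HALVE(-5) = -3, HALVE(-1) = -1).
SUB(n, b)

Analyzing the change:
Before: b=7, n=1
After: b=7, n=-6
Variable n changed from 1 to -6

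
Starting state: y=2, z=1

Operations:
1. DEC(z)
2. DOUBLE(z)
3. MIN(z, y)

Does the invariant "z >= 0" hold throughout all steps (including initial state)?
Yes

The invariant holds at every step.

State at each step:
Initial: y=2, z=1
After step 1: y=2, z=0
After step 2: y=2, z=0
After step 3: y=2, z=0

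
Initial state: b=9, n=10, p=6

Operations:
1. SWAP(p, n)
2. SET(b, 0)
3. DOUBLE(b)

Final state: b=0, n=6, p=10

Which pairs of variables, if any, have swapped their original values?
(p, n)

Comparing initial and final values:
p: 6 → 10
b: 9 → 0
n: 10 → 6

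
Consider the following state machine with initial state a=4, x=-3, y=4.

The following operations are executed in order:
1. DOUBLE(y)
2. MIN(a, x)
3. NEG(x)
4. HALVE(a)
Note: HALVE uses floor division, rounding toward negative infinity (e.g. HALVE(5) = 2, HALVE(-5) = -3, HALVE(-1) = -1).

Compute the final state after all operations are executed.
{a: -2, x: 3, y: 8}

Step-by-step execution:
Initial: a=4, x=-3, y=4
After step 1 (DOUBLE(y)): a=4, x=-3, y=8
After step 2 (MIN(a, x)): a=-3, x=-3, y=8
After step 3 (NEG(x)): a=-3, x=3, y=8
After step 4 (HALVE(a)): a=-2, x=3, y=8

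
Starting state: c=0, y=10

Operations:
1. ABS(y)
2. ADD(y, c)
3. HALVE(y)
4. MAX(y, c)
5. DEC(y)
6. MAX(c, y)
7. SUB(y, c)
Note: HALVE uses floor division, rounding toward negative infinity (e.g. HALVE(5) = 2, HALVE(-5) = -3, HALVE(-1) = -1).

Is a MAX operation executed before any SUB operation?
Yes

First MAX: step 4
First SUB: step 7
Since 4 < 7, MAX comes first.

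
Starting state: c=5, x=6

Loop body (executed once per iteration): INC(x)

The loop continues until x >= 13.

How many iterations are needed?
7

Tracing iterations:
Initial: c=5, x=6
After iteration 1: c=5, x=7
After iteration 2: c=5, x=8
After iteration 3: c=5, x=9
After iteration 4: c=5, x=10
After iteration 5: c=5, x=11
After iteration 6: c=5, x=12
After iteration 7: c=5, x=13
x >= 13 now holds, so the loop exits after 7 iterations.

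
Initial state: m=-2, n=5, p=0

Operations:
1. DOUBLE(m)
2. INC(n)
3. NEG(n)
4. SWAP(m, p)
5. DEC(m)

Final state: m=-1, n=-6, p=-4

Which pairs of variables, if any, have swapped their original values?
None

Comparing initial and final values:
n: 5 → -6
p: 0 → -4
m: -2 → -1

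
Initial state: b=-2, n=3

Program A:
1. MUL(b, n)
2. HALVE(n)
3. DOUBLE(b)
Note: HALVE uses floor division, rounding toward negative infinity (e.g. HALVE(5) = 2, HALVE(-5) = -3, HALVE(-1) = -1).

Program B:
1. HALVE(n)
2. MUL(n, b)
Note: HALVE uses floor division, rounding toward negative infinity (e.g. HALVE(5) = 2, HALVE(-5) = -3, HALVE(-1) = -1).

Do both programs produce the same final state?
No

Program A final state: b=-12, n=1
Program B final state: b=-2, n=-2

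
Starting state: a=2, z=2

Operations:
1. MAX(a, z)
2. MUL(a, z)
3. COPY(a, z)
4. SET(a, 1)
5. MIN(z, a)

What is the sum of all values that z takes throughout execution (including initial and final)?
11

Values of z at each step:
Initial: z = 2
After step 1: z = 2
After step 2: z = 2
After step 3: z = 2
After step 4: z = 2
After step 5: z = 1
Sum = 2 + 2 + 2 + 2 + 2 + 1 = 11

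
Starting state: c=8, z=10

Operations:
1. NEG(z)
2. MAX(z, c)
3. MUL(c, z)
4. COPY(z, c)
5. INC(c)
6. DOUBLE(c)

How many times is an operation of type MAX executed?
1

Counting MAX operations:
Step 2: MAX(z, c) ← MAX
Total: 1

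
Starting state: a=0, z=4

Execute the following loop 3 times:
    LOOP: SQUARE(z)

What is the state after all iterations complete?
a=0, z=65536

Iteration trace:
Start: a=0, z=4
After iteration 1: a=0, z=16
After iteration 2: a=0, z=256
After iteration 3: a=0, z=65536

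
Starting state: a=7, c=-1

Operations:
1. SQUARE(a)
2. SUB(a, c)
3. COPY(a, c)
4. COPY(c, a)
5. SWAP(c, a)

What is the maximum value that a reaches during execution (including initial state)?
50

Values of a at each step:
Initial: a = 7
After step 1: a = 49
After step 2: a = 50 ← maximum
After step 3: a = -1
After step 4: a = -1
After step 5: a = -1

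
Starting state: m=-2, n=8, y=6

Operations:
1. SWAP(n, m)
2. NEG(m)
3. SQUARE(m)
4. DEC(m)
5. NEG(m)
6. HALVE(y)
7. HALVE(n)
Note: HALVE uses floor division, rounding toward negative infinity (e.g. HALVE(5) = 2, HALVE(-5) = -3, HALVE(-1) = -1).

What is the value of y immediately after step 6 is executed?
y = 3

Tracing y through execution:
Initial: y = 6
After step 1 (SWAP(n, m)): y = 6
After step 2 (NEG(m)): y = 6
After step 3 (SQUARE(m)): y = 6
After step 4 (DEC(m)): y = 6
After step 5 (NEG(m)): y = 6
After step 6 (HALVE(y)): y = 3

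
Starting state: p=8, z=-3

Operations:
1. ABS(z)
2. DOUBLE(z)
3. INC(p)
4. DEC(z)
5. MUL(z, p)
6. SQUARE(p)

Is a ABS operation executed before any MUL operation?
Yes

First ABS: step 1
First MUL: step 5
Since 1 < 5, ABS comes first.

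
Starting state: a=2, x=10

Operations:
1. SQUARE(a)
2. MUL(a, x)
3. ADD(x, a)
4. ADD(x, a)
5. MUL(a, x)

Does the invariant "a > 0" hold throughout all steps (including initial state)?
Yes

The invariant holds at every step.

State at each step:
Initial: a=2, x=10
After step 1: a=4, x=10
After step 2: a=40, x=10
After step 3: a=40, x=50
After step 4: a=40, x=90
After step 5: a=3600, x=90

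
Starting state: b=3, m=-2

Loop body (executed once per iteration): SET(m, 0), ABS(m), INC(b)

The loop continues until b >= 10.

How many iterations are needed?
7

Tracing iterations:
Initial: b=3, m=-2
After iteration 1: b=4, m=0
After iteration 2: b=5, m=0
After iteration 3: b=6, m=0
After iteration 4: b=7, m=0
After iteration 5: b=8, m=0
After iteration 6: b=9, m=0
After iteration 7: b=10, m=0
b >= 10 now holds, so the loop exits after 7 iterations.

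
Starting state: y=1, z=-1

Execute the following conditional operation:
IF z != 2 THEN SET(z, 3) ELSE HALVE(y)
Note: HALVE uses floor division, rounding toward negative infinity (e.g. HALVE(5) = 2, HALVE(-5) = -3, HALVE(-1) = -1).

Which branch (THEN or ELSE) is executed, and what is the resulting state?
Branch: THEN, Final state: y=1, z=3

Evaluating condition: z != 2
z = -1
Condition is True, so THEN branch executes
After SET(z, 3): y=1, z=3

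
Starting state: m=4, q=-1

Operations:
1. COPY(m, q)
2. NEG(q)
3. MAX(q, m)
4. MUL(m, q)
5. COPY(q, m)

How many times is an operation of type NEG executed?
1

Counting NEG operations:
Step 2: NEG(q) ← NEG
Total: 1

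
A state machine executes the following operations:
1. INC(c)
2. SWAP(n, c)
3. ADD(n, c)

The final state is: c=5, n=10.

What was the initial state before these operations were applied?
c=4, n=5

Working backwards:
Final state: c=5, n=10
Before step 3 (ADD(n, c)): c=5, n=5
Before step 2 (SWAP(n, c)): c=5, n=5
Before step 1 (INC(c)): c=4, n=5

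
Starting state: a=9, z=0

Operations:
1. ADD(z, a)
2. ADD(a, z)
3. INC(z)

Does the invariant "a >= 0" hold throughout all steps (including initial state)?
Yes

The invariant holds at every step.

State at each step:
Initial: a=9, z=0
After step 1: a=9, z=9
After step 2: a=18, z=9
After step 3: a=18, z=10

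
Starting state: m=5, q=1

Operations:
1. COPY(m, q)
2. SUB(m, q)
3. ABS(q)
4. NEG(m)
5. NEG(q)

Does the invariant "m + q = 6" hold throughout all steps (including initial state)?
No, violated after step 1

The invariant is violated after step 1.

State at each step:
Initial: m=5, q=1
After step 1: m=1, q=1
After step 2: m=0, q=1
After step 3: m=0, q=1
After step 4: m=0, q=1
After step 5: m=0, q=-1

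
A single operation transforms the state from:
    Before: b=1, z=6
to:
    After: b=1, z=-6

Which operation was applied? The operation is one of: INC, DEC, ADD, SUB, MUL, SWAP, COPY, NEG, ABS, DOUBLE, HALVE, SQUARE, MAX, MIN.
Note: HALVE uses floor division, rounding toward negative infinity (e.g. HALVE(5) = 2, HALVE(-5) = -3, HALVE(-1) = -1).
NEG(z)

Analyzing the change:
Before: b=1, z=6
After: b=1, z=-6
Variable z changed from 6 to -6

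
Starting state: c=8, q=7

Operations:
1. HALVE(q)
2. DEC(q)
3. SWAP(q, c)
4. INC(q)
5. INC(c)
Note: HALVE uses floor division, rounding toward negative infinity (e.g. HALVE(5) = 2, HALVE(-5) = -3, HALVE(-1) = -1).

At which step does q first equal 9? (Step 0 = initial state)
Step 4

Tracing q:
Initial: q = 7
After step 1: q = 3
After step 2: q = 2
After step 3: q = 8
After step 4: q = 9 ← first occurrence
After step 5: q = 9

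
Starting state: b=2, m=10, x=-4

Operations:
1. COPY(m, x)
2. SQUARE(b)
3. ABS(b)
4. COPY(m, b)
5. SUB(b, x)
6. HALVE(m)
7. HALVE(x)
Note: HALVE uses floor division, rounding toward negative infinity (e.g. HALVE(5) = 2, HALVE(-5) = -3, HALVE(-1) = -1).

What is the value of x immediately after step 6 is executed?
x = -4

Tracing x through execution:
Initial: x = -4
After step 1 (COPY(m, x)): x = -4
After step 2 (SQUARE(b)): x = -4
After step 3 (ABS(b)): x = -4
After step 4 (COPY(m, b)): x = -4
After step 5 (SUB(b, x)): x = -4
After step 6 (HALVE(m)): x = -4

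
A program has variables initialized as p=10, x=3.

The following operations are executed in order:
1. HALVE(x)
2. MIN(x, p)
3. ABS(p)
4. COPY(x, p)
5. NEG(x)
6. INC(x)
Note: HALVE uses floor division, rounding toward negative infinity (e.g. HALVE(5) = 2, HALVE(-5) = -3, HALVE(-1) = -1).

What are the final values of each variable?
{p: 10, x: -9}

Step-by-step execution:
Initial: p=10, x=3
After step 1 (HALVE(x)): p=10, x=1
After step 2 (MIN(x, p)): p=10, x=1
After step 3 (ABS(p)): p=10, x=1
After step 4 (COPY(x, p)): p=10, x=10
After step 5 (NEG(x)): p=10, x=-10
After step 6 (INC(x)): p=10, x=-9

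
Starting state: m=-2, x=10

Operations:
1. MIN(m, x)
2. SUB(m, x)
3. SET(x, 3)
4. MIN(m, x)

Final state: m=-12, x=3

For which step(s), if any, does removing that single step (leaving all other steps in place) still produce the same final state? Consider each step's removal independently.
Step(s) 1, 4

Testing removal of each single step:
Without step 1: final = m=-12, x=3 (same)
Without step 2: final = m=-2, x=3 (different)
Without step 3: final = m=-12, x=10 (different)
Without step 4: final = m=-12, x=3 (same)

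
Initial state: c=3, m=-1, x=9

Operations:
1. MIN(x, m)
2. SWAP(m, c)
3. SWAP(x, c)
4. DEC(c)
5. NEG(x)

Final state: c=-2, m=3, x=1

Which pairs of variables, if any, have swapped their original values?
None

Comparing initial and final values:
x: 9 → 1
c: 3 → -2
m: -1 → 3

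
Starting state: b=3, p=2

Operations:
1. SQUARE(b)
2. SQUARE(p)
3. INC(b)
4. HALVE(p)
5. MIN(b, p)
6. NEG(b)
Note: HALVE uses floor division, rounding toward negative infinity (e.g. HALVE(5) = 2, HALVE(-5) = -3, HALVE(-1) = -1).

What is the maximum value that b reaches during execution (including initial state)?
10

Values of b at each step:
Initial: b = 3
After step 1: b = 9
After step 2: b = 9
After step 3: b = 10 ← maximum
After step 4: b = 10
After step 5: b = 2
After step 6: b = -2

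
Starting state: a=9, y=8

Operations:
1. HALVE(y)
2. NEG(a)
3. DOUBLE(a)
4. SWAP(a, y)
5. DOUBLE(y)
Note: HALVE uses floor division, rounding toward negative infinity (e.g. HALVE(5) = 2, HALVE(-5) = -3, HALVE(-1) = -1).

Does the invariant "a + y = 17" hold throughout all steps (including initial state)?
No, violated after step 1

The invariant is violated after step 1.

State at each step:
Initial: a=9, y=8
After step 1: a=9, y=4
After step 2: a=-9, y=4
After step 3: a=-18, y=4
After step 4: a=4, y=-18
After step 5: a=4, y=-36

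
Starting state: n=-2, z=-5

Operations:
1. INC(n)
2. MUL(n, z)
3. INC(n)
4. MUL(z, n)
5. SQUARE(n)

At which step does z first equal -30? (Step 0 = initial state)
Step 4

Tracing z:
Initial: z = -5
After step 1: z = -5
After step 2: z = -5
After step 3: z = -5
After step 4: z = -30 ← first occurrence
After step 5: z = -30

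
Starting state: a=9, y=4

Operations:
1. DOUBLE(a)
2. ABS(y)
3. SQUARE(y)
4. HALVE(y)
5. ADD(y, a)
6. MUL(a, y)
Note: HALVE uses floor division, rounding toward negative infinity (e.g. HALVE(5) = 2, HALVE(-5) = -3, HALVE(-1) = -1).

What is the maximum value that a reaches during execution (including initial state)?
468

Values of a at each step:
Initial: a = 9
After step 1: a = 18
After step 2: a = 18
After step 3: a = 18
After step 4: a = 18
After step 5: a = 18
After step 6: a = 468 ← maximum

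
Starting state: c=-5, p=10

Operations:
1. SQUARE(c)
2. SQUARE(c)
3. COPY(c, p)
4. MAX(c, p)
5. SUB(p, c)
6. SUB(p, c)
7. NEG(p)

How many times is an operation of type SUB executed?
2

Counting SUB operations:
Step 5: SUB(p, c) ← SUB
Step 6: SUB(p, c) ← SUB
Total: 2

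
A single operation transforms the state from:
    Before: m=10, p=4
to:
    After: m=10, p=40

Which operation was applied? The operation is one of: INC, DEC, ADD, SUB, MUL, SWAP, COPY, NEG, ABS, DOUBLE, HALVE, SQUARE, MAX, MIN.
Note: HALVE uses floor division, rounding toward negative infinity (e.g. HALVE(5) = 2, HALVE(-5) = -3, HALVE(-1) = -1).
MUL(p, m)

Analyzing the change:
Before: m=10, p=4
After: m=10, p=40
Variable p changed from 4 to 40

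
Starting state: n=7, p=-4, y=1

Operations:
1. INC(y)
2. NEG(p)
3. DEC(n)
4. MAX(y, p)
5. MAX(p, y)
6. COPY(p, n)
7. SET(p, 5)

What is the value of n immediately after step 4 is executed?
n = 6

Tracing n through execution:
Initial: n = 7
After step 1 (INC(y)): n = 7
After step 2 (NEG(p)): n = 7
After step 3 (DEC(n)): n = 6
After step 4 (MAX(y, p)): n = 6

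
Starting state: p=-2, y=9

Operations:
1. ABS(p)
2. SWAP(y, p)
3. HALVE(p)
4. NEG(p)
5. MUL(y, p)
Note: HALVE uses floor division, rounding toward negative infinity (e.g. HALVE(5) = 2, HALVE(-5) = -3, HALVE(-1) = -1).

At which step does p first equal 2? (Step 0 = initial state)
Step 1

Tracing p:
Initial: p = -2
After step 1: p = 2 ← first occurrence
After step 2: p = 9
After step 3: p = 4
After step 4: p = -4
After step 5: p = -4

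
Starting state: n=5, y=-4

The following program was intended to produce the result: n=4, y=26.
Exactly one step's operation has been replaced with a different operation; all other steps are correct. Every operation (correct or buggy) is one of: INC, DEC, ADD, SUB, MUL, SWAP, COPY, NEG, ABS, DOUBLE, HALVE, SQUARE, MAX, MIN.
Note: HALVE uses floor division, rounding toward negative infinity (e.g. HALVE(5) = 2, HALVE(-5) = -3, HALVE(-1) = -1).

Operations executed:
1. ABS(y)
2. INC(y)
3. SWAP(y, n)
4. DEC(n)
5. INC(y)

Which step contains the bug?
Step 3

Trace with buggy code:
Initial: n=5, y=-4
After step 1: n=5, y=4
After step 2: n=5, y=5
After step 3: n=5, y=5
After step 4: n=4, y=5
After step 5: n=4, y=6
Actual final n=4, y=6 ≠ expected n=4, y=26.
Step 3 is the only position where a single-operation replacement can produce the expected result.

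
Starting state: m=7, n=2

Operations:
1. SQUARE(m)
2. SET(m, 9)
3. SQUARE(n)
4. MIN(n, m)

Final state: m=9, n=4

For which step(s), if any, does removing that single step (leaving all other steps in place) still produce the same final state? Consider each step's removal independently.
Step(s) 1, 4

Testing removal of each single step:
Without step 1: final = m=9, n=4 (same)
Without step 2: final = m=49, n=4 (different)
Without step 3: final = m=9, n=2 (different)
Without step 4: final = m=9, n=4 (same)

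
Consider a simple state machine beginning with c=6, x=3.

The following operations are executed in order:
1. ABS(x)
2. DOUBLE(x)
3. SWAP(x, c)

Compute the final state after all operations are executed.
{c: 6, x: 6}

Step-by-step execution:
Initial: c=6, x=3
After step 1 (ABS(x)): c=6, x=3
After step 2 (DOUBLE(x)): c=6, x=6
After step 3 (SWAP(x, c)): c=6, x=6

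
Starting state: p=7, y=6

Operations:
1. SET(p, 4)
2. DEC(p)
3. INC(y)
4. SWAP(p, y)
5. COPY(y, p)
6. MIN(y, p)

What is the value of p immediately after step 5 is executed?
p = 7

Tracing p through execution:
Initial: p = 7
After step 1 (SET(p, 4)): p = 4
After step 2 (DEC(p)): p = 3
After step 3 (INC(y)): p = 3
After step 4 (SWAP(p, y)): p = 7
After step 5 (COPY(y, p)): p = 7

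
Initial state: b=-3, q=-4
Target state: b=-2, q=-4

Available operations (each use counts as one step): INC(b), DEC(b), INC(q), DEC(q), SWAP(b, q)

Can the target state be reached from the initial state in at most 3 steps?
Yes

Path (1 step): INC(b)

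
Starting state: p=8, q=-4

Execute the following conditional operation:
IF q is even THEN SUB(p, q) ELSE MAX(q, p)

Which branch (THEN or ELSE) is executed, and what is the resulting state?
Branch: THEN, Final state: p=12, q=-4

Evaluating condition: q is even
Condition is True, so THEN branch executes
After SUB(p, q): p=12, q=-4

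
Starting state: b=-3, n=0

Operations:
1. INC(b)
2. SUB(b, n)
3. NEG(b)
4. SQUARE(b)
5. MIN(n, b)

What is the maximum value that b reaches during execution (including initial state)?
4

Values of b at each step:
Initial: b = -3
After step 1: b = -2
After step 2: b = -2
After step 3: b = 2
After step 4: b = 4 ← maximum
After step 5: b = 4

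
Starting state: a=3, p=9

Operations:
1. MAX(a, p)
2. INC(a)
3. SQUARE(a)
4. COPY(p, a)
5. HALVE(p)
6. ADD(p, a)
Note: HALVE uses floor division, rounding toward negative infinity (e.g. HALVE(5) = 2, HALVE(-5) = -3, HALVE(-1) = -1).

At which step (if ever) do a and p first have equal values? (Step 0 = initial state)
Step 1

a and p first become equal after step 1.

Comparing values at each step:
Initial: a=3, p=9
After step 1: a=9, p=9 ← equal!
After step 2: a=10, p=9
After step 3: a=100, p=9
After step 4: a=100, p=100 ← equal!
After step 5: a=100, p=50
After step 6: a=100, p=150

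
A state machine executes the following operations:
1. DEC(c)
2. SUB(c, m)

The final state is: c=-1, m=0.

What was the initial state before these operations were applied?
c=0, m=0

Working backwards:
Final state: c=-1, m=0
Before step 2 (SUB(c, m)): c=-1, m=0
Before step 1 (DEC(c)): c=0, m=0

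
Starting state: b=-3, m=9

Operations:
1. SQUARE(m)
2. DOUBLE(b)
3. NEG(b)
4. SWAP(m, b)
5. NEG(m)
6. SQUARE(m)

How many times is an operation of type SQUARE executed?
2

Counting SQUARE operations:
Step 1: SQUARE(m) ← SQUARE
Step 6: SQUARE(m) ← SQUARE
Total: 2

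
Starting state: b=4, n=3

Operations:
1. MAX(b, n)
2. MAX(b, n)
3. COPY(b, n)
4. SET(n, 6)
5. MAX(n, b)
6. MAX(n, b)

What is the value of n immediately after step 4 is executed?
n = 6

Tracing n through execution:
Initial: n = 3
After step 1 (MAX(b, n)): n = 3
After step 2 (MAX(b, n)): n = 3
After step 3 (COPY(b, n)): n = 3
After step 4 (SET(n, 6)): n = 6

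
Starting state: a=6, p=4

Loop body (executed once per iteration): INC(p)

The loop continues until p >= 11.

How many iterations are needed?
7

Tracing iterations:
Initial: a=6, p=4
After iteration 1: a=6, p=5
After iteration 2: a=6, p=6
After iteration 3: a=6, p=7
After iteration 4: a=6, p=8
After iteration 5: a=6, p=9
After iteration 6: a=6, p=10
After iteration 7: a=6, p=11
p >= 11 now holds, so the loop exits after 7 iterations.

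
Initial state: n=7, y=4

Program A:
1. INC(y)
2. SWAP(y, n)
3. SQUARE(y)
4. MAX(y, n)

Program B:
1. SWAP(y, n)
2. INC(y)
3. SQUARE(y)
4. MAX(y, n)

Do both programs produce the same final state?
No

Program A final state: n=5, y=49
Program B final state: n=4, y=64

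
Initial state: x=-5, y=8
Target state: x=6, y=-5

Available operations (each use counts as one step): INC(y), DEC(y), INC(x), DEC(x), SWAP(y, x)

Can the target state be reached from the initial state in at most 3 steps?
Yes

Path (3 steps): DEC(y) → DEC(y) → SWAP(y, x)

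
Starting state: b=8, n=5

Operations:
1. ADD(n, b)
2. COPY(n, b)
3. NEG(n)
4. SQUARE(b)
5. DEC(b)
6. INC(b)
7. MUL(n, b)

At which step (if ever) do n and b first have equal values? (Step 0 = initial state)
Step 2

n and b first become equal after step 2.

Comparing values at each step:
Initial: n=5, b=8
After step 1: n=13, b=8
After step 2: n=8, b=8 ← equal!
After step 3: n=-8, b=8
After step 4: n=-8, b=64
After step 5: n=-8, b=63
After step 6: n=-8, b=64
After step 7: n=-512, b=64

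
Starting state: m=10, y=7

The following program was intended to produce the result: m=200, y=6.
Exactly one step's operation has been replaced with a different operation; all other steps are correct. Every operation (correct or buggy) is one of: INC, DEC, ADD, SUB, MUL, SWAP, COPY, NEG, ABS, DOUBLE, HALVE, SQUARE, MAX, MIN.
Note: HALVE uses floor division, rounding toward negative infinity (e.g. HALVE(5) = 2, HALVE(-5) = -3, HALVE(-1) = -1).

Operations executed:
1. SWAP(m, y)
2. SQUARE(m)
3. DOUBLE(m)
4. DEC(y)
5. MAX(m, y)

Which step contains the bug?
Step 1

Trace with buggy code:
Initial: m=10, y=7
After step 1: m=7, y=10
After step 2: m=49, y=10
After step 3: m=98, y=10
After step 4: m=98, y=9
After step 5: m=98, y=9
Actual final m=98, y=9 ≠ expected m=200, y=6.
Step 1 is the only position where a single-operation replacement can produce the expected result.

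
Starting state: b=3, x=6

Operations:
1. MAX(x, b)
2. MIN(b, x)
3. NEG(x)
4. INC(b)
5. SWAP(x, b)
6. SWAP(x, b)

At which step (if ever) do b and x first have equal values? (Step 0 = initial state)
Never

b and x never become equal during execution.

Comparing values at each step:
Initial: b=3, x=6
After step 1: b=3, x=6
After step 2: b=3, x=6
After step 3: b=3, x=-6
After step 4: b=4, x=-6
After step 5: b=-6, x=4
After step 6: b=4, x=-6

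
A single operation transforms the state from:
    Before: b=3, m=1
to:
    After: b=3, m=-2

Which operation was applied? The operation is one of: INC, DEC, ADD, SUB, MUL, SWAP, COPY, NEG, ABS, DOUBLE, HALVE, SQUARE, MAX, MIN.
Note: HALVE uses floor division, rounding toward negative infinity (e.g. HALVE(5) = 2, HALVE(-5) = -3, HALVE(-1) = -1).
SUB(m, b)

Analyzing the change:
Before: b=3, m=1
After: b=3, m=-2
Variable m changed from 1 to -2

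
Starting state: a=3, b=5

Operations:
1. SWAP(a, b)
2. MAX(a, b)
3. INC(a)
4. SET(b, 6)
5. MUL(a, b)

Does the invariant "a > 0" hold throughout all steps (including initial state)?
Yes

The invariant holds at every step.

State at each step:
Initial: a=3, b=5
After step 1: a=5, b=3
After step 2: a=5, b=3
After step 3: a=6, b=3
After step 4: a=6, b=6
After step 5: a=36, b=6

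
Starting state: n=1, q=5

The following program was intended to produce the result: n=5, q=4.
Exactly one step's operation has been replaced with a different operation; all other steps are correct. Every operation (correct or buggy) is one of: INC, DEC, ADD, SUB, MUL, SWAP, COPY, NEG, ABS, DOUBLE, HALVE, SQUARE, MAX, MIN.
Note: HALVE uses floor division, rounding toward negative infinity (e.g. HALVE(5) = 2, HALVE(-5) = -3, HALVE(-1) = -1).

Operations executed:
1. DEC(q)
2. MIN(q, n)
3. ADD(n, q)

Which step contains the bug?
Step 2

Trace with buggy code:
Initial: n=1, q=5
After step 1: n=1, q=4
After step 2: n=1, q=1
After step 3: n=2, q=1
Actual final n=2, q=1 ≠ expected n=5, q=4.
Step 2 is the only position where a single-operation replacement can produce the expected result.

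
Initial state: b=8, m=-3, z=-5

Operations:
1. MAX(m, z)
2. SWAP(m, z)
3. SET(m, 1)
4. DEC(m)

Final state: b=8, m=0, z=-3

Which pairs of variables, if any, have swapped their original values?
None

Comparing initial and final values:
b: 8 → 8
z: -5 → -3
m: -3 → 0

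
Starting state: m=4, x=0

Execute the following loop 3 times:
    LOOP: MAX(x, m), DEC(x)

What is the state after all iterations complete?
m=4, x=3

Iteration trace:
Start: m=4, x=0
After iteration 1: m=4, x=3
After iteration 2: m=4, x=3
After iteration 3: m=4, x=3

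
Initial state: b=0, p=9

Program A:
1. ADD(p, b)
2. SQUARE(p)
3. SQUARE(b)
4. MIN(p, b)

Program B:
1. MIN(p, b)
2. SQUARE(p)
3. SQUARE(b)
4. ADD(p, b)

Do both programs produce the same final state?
Yes

Program A final state: b=0, p=0
Program B final state: b=0, p=0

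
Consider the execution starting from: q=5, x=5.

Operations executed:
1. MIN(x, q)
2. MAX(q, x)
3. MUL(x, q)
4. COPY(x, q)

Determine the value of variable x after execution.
x = 5

Tracing execution:
Step 1: MIN(x, q) → x = 5
Step 2: MAX(q, x) → x = 5
Step 3: MUL(x, q) → x = 25
Step 4: COPY(x, q) → x = 5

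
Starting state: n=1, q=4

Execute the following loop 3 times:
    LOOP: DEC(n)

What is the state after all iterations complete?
n=-2, q=4

Iteration trace:
Start: n=1, q=4
After iteration 1: n=0, q=4
After iteration 2: n=-1, q=4
After iteration 3: n=-2, q=4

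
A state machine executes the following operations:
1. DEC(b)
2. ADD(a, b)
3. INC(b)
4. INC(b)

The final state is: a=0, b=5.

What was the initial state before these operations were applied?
a=-3, b=4

Working backwards:
Final state: a=0, b=5
Before step 4 (INC(b)): a=0, b=4
Before step 3 (INC(b)): a=0, b=3
Before step 2 (ADD(a, b)): a=-3, b=3
Before step 1 (DEC(b)): a=-3, b=4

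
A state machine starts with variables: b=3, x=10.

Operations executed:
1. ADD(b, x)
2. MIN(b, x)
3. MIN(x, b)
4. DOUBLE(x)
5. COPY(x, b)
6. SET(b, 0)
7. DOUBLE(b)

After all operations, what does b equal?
b = 0

Tracing execution:
Step 1: ADD(b, x) → b = 13
Step 2: MIN(b, x) → b = 10
Step 3: MIN(x, b) → b = 10
Step 4: DOUBLE(x) → b = 10
Step 5: COPY(x, b) → b = 10
Step 6: SET(b, 0) → b = 0
Step 7: DOUBLE(b) → b = 0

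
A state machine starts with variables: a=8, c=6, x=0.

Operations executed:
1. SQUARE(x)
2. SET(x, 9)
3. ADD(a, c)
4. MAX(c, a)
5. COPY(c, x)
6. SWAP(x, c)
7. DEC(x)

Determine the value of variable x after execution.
x = 8

Tracing execution:
Step 1: SQUARE(x) → x = 0
Step 2: SET(x, 9) → x = 9
Step 3: ADD(a, c) → x = 9
Step 4: MAX(c, a) → x = 9
Step 5: COPY(c, x) → x = 9
Step 6: SWAP(x, c) → x = 9
Step 7: DEC(x) → x = 8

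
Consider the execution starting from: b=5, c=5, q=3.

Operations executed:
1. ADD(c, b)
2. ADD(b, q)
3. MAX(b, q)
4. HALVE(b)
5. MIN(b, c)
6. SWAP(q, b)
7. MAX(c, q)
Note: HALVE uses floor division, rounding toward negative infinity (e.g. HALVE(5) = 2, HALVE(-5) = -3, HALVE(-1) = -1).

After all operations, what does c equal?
c = 10

Tracing execution:
Step 1: ADD(c, b) → c = 10
Step 2: ADD(b, q) → c = 10
Step 3: MAX(b, q) → c = 10
Step 4: HALVE(b) → c = 10
Step 5: MIN(b, c) → c = 10
Step 6: SWAP(q, b) → c = 10
Step 7: MAX(c, q) → c = 10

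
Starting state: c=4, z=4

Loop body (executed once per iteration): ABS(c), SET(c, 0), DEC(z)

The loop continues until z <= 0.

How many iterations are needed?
4

Tracing iterations:
Initial: c=4, z=4
After iteration 1: c=0, z=3
After iteration 2: c=0, z=2
After iteration 3: c=0, z=1
After iteration 4: c=0, z=0
z <= 0 now holds, so the loop exits after 4 iterations.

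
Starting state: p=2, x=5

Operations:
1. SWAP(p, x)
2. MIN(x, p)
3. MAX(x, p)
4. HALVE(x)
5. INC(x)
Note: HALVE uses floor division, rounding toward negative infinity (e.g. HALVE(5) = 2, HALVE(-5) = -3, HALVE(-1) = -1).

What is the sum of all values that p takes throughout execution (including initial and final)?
27

Values of p at each step:
Initial: p = 2
After step 1: p = 5
After step 2: p = 5
After step 3: p = 5
After step 4: p = 5
After step 5: p = 5
Sum = 2 + 5 + 5 + 5 + 5 + 5 = 27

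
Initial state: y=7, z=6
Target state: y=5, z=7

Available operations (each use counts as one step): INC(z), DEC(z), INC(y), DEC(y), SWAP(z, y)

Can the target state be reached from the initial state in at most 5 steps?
Yes

Path (2 steps): DEC(z) → SWAP(z, y)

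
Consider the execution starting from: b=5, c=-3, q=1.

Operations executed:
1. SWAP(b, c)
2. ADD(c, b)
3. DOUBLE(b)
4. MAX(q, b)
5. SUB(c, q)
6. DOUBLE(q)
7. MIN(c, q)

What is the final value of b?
b = -6

Tracing execution:
Step 1: SWAP(b, c) → b = -3
Step 2: ADD(c, b) → b = -3
Step 3: DOUBLE(b) → b = -6
Step 4: MAX(q, b) → b = -6
Step 5: SUB(c, q) → b = -6
Step 6: DOUBLE(q) → b = -6
Step 7: MIN(c, q) → b = -6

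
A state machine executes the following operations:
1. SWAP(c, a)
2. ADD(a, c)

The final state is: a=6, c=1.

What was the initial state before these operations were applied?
a=1, c=5

Working backwards:
Final state: a=6, c=1
Before step 2 (ADD(a, c)): a=5, c=1
Before step 1 (SWAP(c, a)): a=1, c=5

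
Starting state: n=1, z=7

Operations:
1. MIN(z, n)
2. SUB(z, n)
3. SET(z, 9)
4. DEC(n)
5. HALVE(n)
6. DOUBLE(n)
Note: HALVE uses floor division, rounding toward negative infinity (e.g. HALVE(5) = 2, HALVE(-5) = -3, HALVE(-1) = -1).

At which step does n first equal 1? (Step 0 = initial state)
Step 0

Tracing n:
Initial: n = 1 ← first occurrence
After step 1: n = 1
After step 2: n = 1
After step 3: n = 1
After step 4: n = 0
After step 5: n = 0
After step 6: n = 0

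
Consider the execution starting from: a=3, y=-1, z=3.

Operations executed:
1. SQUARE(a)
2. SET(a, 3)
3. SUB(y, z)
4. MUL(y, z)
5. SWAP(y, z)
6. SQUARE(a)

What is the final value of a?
a = 9

Tracing execution:
Step 1: SQUARE(a) → a = 9
Step 2: SET(a, 3) → a = 3
Step 3: SUB(y, z) → a = 3
Step 4: MUL(y, z) → a = 3
Step 5: SWAP(y, z) → a = 3
Step 6: SQUARE(a) → a = 9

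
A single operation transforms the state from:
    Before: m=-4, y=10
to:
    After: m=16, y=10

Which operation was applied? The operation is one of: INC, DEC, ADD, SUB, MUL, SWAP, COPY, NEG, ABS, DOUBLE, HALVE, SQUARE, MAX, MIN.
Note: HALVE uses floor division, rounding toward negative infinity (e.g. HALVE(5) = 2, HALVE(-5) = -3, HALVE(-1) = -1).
SQUARE(m)

Analyzing the change:
Before: m=-4, y=10
After: m=16, y=10
Variable m changed from -4 to 16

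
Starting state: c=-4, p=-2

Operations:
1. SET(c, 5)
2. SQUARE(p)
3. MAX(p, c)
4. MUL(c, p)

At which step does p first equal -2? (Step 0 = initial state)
Step 0

Tracing p:
Initial: p = -2 ← first occurrence
After step 1: p = -2
After step 2: p = 4
After step 3: p = 5
After step 4: p = 5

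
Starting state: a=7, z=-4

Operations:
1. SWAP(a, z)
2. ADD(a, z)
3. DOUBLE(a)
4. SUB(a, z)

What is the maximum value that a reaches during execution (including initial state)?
7

Values of a at each step:
Initial: a = 7 ← maximum
After step 1: a = -4
After step 2: a = 3
After step 3: a = 6
After step 4: a = -1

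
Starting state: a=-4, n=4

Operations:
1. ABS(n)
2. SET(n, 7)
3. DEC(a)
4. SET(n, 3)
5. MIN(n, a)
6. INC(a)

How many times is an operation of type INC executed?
1

Counting INC operations:
Step 6: INC(a) ← INC
Total: 1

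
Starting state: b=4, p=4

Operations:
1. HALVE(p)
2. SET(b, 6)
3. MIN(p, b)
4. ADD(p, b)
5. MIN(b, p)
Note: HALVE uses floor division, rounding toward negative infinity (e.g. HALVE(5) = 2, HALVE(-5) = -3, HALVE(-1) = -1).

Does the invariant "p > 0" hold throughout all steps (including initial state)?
Yes

The invariant holds at every step.

State at each step:
Initial: b=4, p=4
After step 1: b=4, p=2
After step 2: b=6, p=2
After step 3: b=6, p=2
After step 4: b=6, p=8
After step 5: b=6, p=8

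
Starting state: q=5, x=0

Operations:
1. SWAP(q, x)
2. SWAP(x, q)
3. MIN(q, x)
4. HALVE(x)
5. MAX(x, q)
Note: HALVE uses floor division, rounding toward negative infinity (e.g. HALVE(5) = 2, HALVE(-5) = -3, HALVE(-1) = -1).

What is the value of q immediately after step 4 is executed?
q = 0

Tracing q through execution:
Initial: q = 5
After step 1 (SWAP(q, x)): q = 0
After step 2 (SWAP(x, q)): q = 5
After step 3 (MIN(q, x)): q = 0
After step 4 (HALVE(x)): q = 0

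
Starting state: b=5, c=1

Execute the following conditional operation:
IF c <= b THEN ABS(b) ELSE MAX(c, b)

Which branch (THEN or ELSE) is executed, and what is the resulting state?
Branch: THEN, Final state: b=5, c=1

Evaluating condition: c <= b
c = 1, b = 5
Condition is True, so THEN branch executes
After ABS(b): b=5, c=1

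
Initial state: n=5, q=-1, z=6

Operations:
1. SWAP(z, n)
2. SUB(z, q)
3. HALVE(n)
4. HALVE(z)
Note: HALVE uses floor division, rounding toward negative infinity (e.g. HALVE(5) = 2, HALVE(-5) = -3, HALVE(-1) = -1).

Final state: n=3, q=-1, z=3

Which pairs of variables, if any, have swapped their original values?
None

Comparing initial and final values:
q: -1 → -1
z: 6 → 3
n: 5 → 3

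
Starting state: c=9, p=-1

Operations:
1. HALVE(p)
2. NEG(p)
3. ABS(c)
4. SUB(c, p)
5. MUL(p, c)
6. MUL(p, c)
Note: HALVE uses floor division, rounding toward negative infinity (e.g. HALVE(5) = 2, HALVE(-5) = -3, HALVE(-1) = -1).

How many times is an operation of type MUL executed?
2

Counting MUL operations:
Step 5: MUL(p, c) ← MUL
Step 6: MUL(p, c) ← MUL
Total: 2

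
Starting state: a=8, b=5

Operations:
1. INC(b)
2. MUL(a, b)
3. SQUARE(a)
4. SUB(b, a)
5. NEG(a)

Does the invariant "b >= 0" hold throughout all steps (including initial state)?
No, violated after step 4

The invariant is violated after step 4.

State at each step:
Initial: a=8, b=5
After step 1: a=8, b=6
After step 2: a=48, b=6
After step 3: a=2304, b=6
After step 4: a=2304, b=-2298
After step 5: a=-2304, b=-2298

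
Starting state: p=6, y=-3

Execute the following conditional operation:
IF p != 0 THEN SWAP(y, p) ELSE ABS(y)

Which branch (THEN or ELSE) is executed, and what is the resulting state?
Branch: THEN, Final state: p=-3, y=6

Evaluating condition: p != 0
p = 6
Condition is True, so THEN branch executes
After SWAP(y, p): p=-3, y=6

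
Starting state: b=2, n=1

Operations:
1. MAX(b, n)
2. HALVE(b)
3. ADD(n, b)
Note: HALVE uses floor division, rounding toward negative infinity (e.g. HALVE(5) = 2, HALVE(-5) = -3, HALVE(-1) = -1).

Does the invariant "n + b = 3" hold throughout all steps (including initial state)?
No, violated after step 2

The invariant is violated after step 2.

State at each step:
Initial: b=2, n=1
After step 1: b=2, n=1
After step 2: b=1, n=1
After step 3: b=1, n=2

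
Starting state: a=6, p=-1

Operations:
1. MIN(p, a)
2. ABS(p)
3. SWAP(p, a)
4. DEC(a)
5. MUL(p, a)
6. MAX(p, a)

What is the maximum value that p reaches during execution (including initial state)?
6

Values of p at each step:
Initial: p = -1
After step 1: p = -1
After step 2: p = 1
After step 3: p = 6 ← maximum
After step 4: p = 6
After step 5: p = 0
After step 6: p = 0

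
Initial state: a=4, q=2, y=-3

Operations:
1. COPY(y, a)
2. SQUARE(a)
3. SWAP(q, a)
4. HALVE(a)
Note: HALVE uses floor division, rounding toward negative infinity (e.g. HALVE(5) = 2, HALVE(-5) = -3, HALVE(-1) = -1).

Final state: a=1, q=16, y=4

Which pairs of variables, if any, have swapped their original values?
None

Comparing initial and final values:
a: 4 → 1
q: 2 → 16
y: -3 → 4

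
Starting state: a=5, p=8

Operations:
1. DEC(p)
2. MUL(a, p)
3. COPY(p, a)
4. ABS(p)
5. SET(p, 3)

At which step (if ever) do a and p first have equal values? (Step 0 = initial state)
Step 3

a and p first become equal after step 3.

Comparing values at each step:
Initial: a=5, p=8
After step 1: a=5, p=7
After step 2: a=35, p=7
After step 3: a=35, p=35 ← equal!
After step 4: a=35, p=35 ← equal!
After step 5: a=35, p=3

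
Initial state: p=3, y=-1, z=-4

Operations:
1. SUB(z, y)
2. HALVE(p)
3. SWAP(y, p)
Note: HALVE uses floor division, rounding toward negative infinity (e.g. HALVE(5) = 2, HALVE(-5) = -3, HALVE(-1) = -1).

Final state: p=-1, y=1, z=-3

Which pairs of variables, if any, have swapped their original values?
None

Comparing initial and final values:
z: -4 → -3
y: -1 → 1
p: 3 → -1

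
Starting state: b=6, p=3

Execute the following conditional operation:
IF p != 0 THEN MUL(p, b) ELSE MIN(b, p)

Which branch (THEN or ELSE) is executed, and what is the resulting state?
Branch: THEN, Final state: b=6, p=18

Evaluating condition: p != 0
p = 3
Condition is True, so THEN branch executes
After MUL(p, b): b=6, p=18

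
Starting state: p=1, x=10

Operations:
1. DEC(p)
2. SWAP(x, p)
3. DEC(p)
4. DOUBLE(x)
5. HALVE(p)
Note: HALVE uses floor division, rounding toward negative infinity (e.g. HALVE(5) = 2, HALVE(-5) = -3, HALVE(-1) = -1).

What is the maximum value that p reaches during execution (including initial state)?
10

Values of p at each step:
Initial: p = 1
After step 1: p = 0
After step 2: p = 10 ← maximum
After step 3: p = 9
After step 4: p = 9
After step 5: p = 4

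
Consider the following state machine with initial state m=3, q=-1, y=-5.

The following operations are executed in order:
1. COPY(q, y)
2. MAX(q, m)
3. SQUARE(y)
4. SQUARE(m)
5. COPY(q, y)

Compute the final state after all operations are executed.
{m: 9, q: 25, y: 25}

Step-by-step execution:
Initial: m=3, q=-1, y=-5
After step 1 (COPY(q, y)): m=3, q=-5, y=-5
After step 2 (MAX(q, m)): m=3, q=3, y=-5
After step 3 (SQUARE(y)): m=3, q=3, y=25
After step 4 (SQUARE(m)): m=9, q=3, y=25
After step 5 (COPY(q, y)): m=9, q=25, y=25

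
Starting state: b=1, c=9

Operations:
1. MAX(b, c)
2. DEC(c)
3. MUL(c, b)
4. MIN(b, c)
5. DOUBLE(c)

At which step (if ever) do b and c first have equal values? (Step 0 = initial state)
Step 1

b and c first become equal after step 1.

Comparing values at each step:
Initial: b=1, c=9
After step 1: b=9, c=9 ← equal!
After step 2: b=9, c=8
After step 3: b=9, c=72
After step 4: b=9, c=72
After step 5: b=9, c=144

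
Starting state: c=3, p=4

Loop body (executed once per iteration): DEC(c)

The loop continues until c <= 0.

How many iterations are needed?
3

Tracing iterations:
Initial: c=3, p=4
After iteration 1: c=2, p=4
After iteration 2: c=1, p=4
After iteration 3: c=0, p=4
c <= 0 now holds, so the loop exits after 3 iterations.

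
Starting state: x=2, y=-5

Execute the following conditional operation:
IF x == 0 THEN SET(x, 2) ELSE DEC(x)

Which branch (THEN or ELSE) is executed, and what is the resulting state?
Branch: ELSE, Final state: x=1, y=-5

Evaluating condition: x == 0
x = 2
Condition is False, so ELSE branch executes
After DEC(x): x=1, y=-5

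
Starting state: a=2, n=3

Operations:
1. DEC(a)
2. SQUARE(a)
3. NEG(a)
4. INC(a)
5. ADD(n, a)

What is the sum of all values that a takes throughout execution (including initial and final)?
3

Values of a at each step:
Initial: a = 2
After step 1: a = 1
After step 2: a = 1
After step 3: a = -1
After step 4: a = 0
After step 5: a = 0
Sum = 2 + 1 + 1 + -1 + 0 + 0 = 3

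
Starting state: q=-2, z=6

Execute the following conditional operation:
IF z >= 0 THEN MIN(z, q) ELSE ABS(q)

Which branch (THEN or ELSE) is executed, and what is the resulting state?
Branch: THEN, Final state: q=-2, z=-2

Evaluating condition: z >= 0
z = 6
Condition is True, so THEN branch executes
After MIN(z, q): q=-2, z=-2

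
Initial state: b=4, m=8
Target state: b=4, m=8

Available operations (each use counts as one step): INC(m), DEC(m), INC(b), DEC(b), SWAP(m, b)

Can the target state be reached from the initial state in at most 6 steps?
Yes

Path (0 steps): 0 steps (already at target)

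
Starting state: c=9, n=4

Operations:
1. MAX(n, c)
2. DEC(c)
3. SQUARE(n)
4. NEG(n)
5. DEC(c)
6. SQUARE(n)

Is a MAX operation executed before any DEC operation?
Yes

First MAX: step 1
First DEC: step 2
Since 1 < 2, MAX comes first.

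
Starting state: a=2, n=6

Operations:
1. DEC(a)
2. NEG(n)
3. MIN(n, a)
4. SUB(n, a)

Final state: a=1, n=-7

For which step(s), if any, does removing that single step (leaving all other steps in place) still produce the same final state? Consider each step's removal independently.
Step(s) 3

Testing removal of each single step:
Without step 1: final = a=2, n=-8 (different)
Without step 2: final = a=1, n=0 (different)
Without step 3: final = a=1, n=-7 (same)
Without step 4: final = a=1, n=-6 (different)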